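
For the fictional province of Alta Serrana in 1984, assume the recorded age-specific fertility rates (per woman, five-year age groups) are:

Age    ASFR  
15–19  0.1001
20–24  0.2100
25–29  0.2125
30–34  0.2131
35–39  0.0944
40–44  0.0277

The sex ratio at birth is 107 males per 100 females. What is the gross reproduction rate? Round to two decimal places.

2.07

Proportion female at birth = 100 / (100 + 107) = 0.48309.
Sum of ASFRs = 0.1001 + 0.2100 + 0.2125 + 0.2131 + 0.0944 + 0.0277 = 0.8578
TFR = 5 × 0.8578 = 4.289
GRR = 0.48309 × 4.289 = 2.07197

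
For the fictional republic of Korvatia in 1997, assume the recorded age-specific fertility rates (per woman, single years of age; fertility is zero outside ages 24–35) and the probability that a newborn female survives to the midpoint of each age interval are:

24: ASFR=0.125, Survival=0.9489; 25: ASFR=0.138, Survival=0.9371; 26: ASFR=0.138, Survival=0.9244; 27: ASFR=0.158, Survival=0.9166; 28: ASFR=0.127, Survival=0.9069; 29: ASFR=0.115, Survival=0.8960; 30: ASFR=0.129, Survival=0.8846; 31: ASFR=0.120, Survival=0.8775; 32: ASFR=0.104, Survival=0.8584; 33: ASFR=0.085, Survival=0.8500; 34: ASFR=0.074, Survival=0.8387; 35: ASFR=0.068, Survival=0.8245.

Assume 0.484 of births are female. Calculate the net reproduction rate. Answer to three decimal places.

Proportion female at birth = 0.484.
Each age group contributes 1 × ASFR × survival:
  24: 1 × 0.125 × 0.9489 = 0.11861
  25: 1 × 0.138 × 0.9371 = 0.12932
  26: 1 × 0.138 × 0.9244 = 0.12757
  27: 1 × 0.158 × 0.9166 = 0.14482
  28: 1 × 0.127 × 0.9069 = 0.11518
  29: 1 × 0.115 × 0.8960 = 0.10304
  30: 1 × 0.129 × 0.8846 = 0.11411
  31: 1 × 0.120 × 0.8775 = 0.10530
  32: 1 × 0.104 × 0.8584 = 0.08927
  33: 1 × 0.085 × 0.8500 = 0.07225
  34: 1 × 0.074 × 0.8387 = 0.06206
  35: 1 × 0.068 × 0.8245 = 0.05607
Sum = 1.23760
NRR = 0.484 × 1.23760 = 0.59900

0.599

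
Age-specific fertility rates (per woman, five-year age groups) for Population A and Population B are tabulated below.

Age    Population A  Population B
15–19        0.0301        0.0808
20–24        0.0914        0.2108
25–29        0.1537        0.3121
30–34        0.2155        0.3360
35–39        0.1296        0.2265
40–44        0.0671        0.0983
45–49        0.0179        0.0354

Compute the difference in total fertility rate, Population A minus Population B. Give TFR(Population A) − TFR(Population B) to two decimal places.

-2.97

Population A:
  Sum of ASFRs = 0.0301 + 0.0914 + 0.1537 + 0.2155 + 0.1296 + 0.0671 + 0.0179 = 0.7053
  TFR = 5 × 0.7053 = 3.5265
Population B:
  Sum of ASFRs = 0.0808 + 0.2108 + 0.3121 + 0.3360 + 0.2265 + 0.0983 + 0.0354 = 1.2999
  TFR = 5 × 1.2999 = 6.4995
Difference = 3.5265 − 6.4995 = -2.973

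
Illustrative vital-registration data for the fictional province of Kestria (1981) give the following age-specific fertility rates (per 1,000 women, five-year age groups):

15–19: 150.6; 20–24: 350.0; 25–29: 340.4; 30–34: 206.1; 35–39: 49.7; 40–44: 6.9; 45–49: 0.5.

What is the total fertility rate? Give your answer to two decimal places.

5.52

Sum of ASFRs = 150.6 + 350.0 + 340.4 + 206.1 + 49.7 + 6.9 + 0.5 = 1104.2
TFR = 5 × 1104.2 / 1000 = 5.521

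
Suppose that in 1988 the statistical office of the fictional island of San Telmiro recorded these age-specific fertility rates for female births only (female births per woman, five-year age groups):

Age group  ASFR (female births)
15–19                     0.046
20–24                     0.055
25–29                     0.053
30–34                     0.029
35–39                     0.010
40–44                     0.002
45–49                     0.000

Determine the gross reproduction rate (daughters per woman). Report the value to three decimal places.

Sum of female ASFRs = 0.046 + 0.055 + 0.053 + 0.029 + 0.010 + 0.002 + 0.000 = 0.195
GRR = 5 × 0.195 = 0.975

0.975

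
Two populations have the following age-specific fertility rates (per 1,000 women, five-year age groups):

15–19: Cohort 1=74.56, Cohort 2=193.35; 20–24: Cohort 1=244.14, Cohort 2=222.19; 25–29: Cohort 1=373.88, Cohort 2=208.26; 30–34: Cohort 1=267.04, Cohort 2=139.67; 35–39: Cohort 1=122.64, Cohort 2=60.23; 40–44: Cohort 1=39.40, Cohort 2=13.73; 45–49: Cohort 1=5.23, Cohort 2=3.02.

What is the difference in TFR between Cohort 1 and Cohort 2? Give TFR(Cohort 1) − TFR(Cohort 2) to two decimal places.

Cohort 1:
  Sum of ASFRs = 74.56 + 244.14 + 373.88 + 267.04 + 122.64 + 39.40 + 5.23 = 1126.89
  TFR = 5 × 1126.89 / 1000 = 5.63445
Cohort 2:
  Sum of ASFRs = 193.35 + 222.19 + 208.26 + 139.67 + 60.23 + 13.73 + 3.02 = 840.45
  TFR = 5 × 840.45 / 1000 = 4.20225
Difference = 5.63445 − 4.20225 = 1.4322

1.43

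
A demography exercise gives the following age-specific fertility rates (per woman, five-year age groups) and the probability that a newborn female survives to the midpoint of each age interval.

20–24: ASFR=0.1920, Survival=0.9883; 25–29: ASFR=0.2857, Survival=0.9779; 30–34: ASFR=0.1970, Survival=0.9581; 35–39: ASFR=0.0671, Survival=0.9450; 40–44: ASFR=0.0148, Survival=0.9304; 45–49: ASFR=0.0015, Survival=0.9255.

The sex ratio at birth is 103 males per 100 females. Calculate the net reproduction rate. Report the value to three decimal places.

Proportion female at birth = 100 / (100 + 103) = 0.49261.
Weighting each age-specific rate by interval width and survival:
  20–24: 5 × 0.1920 × 0.9883 = 0.94877
  25–29: 5 × 0.2857 × 0.9779 = 1.39693
  30–34: 5 × 0.1970 × 0.9581 = 0.94373
  35–39: 5 × 0.0671 × 0.9450 = 0.31705
  40–44: 5 × 0.0148 × 0.9304 = 0.06885
  45–49: 5 × 0.0015 × 0.9255 = 0.00694
Sum = 3.68227
NRR = 0.49261 × 3.68227 = 1.81392

1.814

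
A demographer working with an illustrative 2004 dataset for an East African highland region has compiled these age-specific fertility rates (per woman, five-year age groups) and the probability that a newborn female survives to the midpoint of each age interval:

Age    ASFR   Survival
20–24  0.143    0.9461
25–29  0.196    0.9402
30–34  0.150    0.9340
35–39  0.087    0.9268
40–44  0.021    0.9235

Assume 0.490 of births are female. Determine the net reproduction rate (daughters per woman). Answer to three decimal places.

Proportion female at birth = 0.490.
Each age group contributes 5 × ASFR × survival:
  20–24: 5 × 0.143 × 0.9461 = 0.67646
  25–29: 5 × 0.196 × 0.9402 = 0.92140
  30–34: 5 × 0.150 × 0.9340 = 0.70050
  35–39: 5 × 0.087 × 0.9268 = 0.40316
  40–44: 5 × 0.021 × 0.9235 = 0.09697
Sum = 2.79849
NRR = 0.490 × 2.79849 = 1.37126
An NRR exceeding 1 indicates intrinsic growth under these rates.

1.371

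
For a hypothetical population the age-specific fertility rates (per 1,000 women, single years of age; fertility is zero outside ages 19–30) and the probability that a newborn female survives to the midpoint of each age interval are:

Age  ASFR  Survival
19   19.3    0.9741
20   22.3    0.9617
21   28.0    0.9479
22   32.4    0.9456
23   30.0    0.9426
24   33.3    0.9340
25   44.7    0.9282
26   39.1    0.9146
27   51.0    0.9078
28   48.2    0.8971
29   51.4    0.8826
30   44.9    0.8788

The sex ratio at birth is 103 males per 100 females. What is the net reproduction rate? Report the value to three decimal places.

Proportion female at birth = 100 / (100 + 103) = 0.49261.
Per-age-group product (1 × ASFR × survival probability):
  19: 1 × 19.3/1000 × 0.9741 = 0.01880
  20: 1 × 22.3/1000 × 0.9617 = 0.02145
  21: 1 × 28.0/1000 × 0.9479 = 0.02654
  22: 1 × 32.4/1000 × 0.9456 = 0.03064
  23: 1 × 30.0/1000 × 0.9426 = 0.02828
  24: 1 × 33.3/1000 × 0.9340 = 0.03110
  25: 1 × 44.7/1000 × 0.9282 = 0.04149
  26: 1 × 39.1/1000 × 0.9146 = 0.03576
  27: 1 × 51.0/1000 × 0.9078 = 0.04630
  28: 1 × 48.2/1000 × 0.8971 = 0.04324
  29: 1 × 51.4/1000 × 0.8826 = 0.04537
  30: 1 × 44.9/1000 × 0.8788 = 0.03946
Sum = 0.40843
NRR = 0.49261 × 0.40843 = 0.20120

0.201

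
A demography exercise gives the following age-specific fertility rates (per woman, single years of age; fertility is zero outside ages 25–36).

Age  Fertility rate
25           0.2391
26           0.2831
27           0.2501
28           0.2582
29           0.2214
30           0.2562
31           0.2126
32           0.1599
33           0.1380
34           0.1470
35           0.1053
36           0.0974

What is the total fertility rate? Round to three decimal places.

Sum of ASFRs = 0.2391 + 0.2831 + 0.2501 + 0.2582 + 0.2214 + 0.2562 + 0.2126 + 0.1599 + 0.1380 + 0.1470 + 0.1053 + 0.0974 = 2.3683
TFR = 2.3683

2.368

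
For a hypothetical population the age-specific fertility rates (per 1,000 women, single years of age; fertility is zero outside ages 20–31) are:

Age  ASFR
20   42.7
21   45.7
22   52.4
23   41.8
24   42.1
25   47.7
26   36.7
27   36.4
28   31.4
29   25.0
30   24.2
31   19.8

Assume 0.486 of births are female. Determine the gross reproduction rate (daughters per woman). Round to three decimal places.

Proportion female at birth = 0.486.
Sum of ASFRs = 42.7 + 45.7 + 52.4 + 41.8 + 42.1 + 47.7 + 36.7 + 36.4 + 31.4 + 25.0 + 24.2 + 19.8 = 445.9
TFR = 445.9 / 1000 = 0.4459
GRR = 0.486 × 0.4459 = 0.21671

0.217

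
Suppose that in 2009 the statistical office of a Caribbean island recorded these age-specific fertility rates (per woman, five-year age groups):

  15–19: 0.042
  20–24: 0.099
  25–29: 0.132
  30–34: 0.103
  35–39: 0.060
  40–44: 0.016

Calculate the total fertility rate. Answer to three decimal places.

Sum of ASFRs = 0.042 + 0.099 + 0.132 + 0.103 + 0.060 + 0.016 = 0.452
TFR = 5 × 0.452 = 2.26

2.260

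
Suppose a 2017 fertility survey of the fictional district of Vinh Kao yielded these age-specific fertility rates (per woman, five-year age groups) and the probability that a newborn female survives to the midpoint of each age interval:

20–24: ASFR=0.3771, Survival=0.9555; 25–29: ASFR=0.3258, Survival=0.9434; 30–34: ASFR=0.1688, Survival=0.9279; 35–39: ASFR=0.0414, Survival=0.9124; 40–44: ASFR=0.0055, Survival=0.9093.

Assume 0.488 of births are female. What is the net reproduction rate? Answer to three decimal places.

Proportion female at birth = 0.488.
Survival-weighted fertility by age (5·fₓ·Sₓ):
  20–24: 5 × 0.3771 × 0.9555 = 1.80160
  25–29: 5 × 0.3258 × 0.9434 = 1.53680
  30–34: 5 × 0.1688 × 0.9279 = 0.78315
  35–39: 5 × 0.0414 × 0.9124 = 0.18887
  40–44: 5 × 0.0055 × 0.9093 = 0.02501
Sum = 4.33543
NRR = 0.488 × 4.33543 = 2.11569
NRR > 1, so each generation more than replaces itself.

2.116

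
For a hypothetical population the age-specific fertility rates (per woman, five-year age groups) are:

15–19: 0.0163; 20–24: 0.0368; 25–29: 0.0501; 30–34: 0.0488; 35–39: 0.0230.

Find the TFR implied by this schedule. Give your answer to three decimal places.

Sum of ASFRs = 0.0163 + 0.0368 + 0.0501 + 0.0488 + 0.0230 = 0.1750
TFR = 5 × 0.1750 = 0.875

0.875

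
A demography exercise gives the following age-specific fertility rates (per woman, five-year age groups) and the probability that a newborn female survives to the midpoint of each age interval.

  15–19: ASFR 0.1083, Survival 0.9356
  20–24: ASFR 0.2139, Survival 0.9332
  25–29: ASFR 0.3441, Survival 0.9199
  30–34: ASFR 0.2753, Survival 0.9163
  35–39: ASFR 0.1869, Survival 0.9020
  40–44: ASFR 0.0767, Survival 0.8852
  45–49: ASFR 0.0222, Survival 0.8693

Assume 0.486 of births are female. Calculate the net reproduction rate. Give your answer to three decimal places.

2.735

Proportion female at birth = 0.486.
Survival-weighted fertility by age (5·fₓ·Sₓ):
  15–19: 5 × 0.1083 × 0.9356 = 0.50663
  20–24: 5 × 0.2139 × 0.9332 = 0.99806
  25–29: 5 × 0.3441 × 0.9199 = 1.58269
  30–34: 5 × 0.2753 × 0.9163 = 1.26129
  35–39: 5 × 0.1869 × 0.9020 = 0.84292
  40–44: 5 × 0.0767 × 0.8852 = 0.33947
  45–49: 5 × 0.0222 × 0.8693 = 0.09649
Sum = 5.62755
NRR = 0.486 × 5.62755 = 2.73499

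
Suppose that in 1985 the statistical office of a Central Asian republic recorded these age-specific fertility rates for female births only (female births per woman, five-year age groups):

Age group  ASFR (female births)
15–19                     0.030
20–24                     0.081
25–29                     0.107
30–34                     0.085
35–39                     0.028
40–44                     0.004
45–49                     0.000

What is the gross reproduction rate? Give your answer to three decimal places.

1.675

Sum of female ASFRs = 0.030 + 0.081 + 0.107 + 0.085 + 0.028 + 0.004 + 0.000 = 0.335
GRR = 5 × 0.335 = 1.675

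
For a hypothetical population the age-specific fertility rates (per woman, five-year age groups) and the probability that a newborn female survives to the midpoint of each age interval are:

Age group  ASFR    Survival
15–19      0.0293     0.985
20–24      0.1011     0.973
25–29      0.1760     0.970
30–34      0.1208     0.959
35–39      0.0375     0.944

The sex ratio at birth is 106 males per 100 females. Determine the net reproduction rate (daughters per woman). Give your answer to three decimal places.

Proportion female at birth = 100 / (100 + 106) = 0.48544.
Each age group contributes 5 × ASFR × survival:
  15–19: 5 × 0.0293 × 0.985 = 0.14430
  20–24: 5 × 0.1011 × 0.973 = 0.49185
  25–29: 5 × 0.1760 × 0.970 = 0.85360
  30–34: 5 × 0.1208 × 0.959 = 0.57924
  35–39: 5 × 0.0375 × 0.944 = 0.17700
Sum = 2.24599
NRR = 0.48544 × 2.24599 = 1.09029

1.090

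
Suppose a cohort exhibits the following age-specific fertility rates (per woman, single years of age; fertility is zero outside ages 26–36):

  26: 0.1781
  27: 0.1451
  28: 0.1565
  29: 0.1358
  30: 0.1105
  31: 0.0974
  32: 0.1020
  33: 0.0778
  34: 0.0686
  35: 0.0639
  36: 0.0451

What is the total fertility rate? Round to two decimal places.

Sum of ASFRs = 0.1781 + 0.1451 + 0.1565 + 0.1358 + 0.1105 + 0.0974 + 0.1020 + 0.0778 + 0.0686 + 0.0639 + 0.0451 = 1.1808
TFR = 1.1808

1.18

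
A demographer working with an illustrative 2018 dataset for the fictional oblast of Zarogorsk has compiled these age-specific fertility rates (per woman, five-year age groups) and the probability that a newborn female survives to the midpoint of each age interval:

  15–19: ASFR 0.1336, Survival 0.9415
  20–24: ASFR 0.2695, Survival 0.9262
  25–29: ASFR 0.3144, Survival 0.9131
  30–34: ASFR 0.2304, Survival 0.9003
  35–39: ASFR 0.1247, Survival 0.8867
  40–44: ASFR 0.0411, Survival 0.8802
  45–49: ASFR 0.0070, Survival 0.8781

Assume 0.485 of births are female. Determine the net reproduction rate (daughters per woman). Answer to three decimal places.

2.480

Proportion female at birth = 0.485.
Weighting each age-specific rate by interval width and survival:
  15–19: 5 × 0.1336 × 0.9415 = 0.62892
  20–24: 5 × 0.2695 × 0.9262 = 1.24805
  25–29: 5 × 0.3144 × 0.9131 = 1.43539
  30–34: 5 × 0.2304 × 0.9003 = 1.03715
  35–39: 5 × 0.1247 × 0.8867 = 0.55286
  40–44: 5 × 0.0411 × 0.8802 = 0.18088
  45–49: 5 × 0.0070 × 0.8781 = 0.03073
Sum = 5.11398
NRR = 0.485 × 5.11398 = 2.48028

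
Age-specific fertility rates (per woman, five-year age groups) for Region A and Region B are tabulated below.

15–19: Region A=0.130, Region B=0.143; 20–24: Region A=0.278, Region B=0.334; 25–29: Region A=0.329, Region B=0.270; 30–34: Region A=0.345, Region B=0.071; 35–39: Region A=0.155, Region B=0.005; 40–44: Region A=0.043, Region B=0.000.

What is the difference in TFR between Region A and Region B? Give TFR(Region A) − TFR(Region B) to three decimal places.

Region A:
  Sum of ASFRs = 0.130 + 0.278 + 0.329 + 0.345 + 0.155 + 0.043 = 1.280
  TFR = 5 × 1.280 = 6.4
Region B:
  Sum of ASFRs = 0.143 + 0.334 + 0.270 + 0.071 + 0.005 + 0.000 = 0.823
  TFR = 5 × 0.823 = 4.115
Difference = 6.4 − 4.115 = 2.285

2.285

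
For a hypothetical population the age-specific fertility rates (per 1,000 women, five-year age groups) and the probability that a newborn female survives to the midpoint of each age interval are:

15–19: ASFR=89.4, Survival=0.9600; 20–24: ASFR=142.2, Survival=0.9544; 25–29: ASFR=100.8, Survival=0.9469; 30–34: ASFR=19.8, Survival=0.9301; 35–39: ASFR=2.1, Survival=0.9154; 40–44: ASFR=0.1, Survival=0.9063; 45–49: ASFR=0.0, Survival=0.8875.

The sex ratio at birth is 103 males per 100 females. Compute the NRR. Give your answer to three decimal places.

0.831

Proportion female at birth = 100 / (100 + 103) = 0.49261.
Per-age-group product (5 × ASFR × survival probability):
  15–19: 5 × 89.4/1000 × 0.9600 = 0.42912
  20–24: 5 × 142.2/1000 × 0.9544 = 0.67858
  25–29: 5 × 100.8/1000 × 0.9469 = 0.47724
  30–34: 5 × 19.8/1000 × 0.9301 = 0.09208
  35–39: 5 × 2.1/1000 × 0.9154 = 0.00961
  40–44: 5 × 0.1/1000 × 0.9063 = 0.00045
  45–49: 5 × 0.0/1000 × 0.8875 = 0.00000
Sum = 1.68708
NRR = 0.49261 × 1.68708 = 0.83107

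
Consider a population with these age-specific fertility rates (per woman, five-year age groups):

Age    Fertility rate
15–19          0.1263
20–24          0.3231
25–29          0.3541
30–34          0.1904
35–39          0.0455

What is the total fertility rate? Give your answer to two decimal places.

5.20

Sum of ASFRs = 0.1263 + 0.3231 + 0.3541 + 0.1904 + 0.0455 = 1.0394
TFR = 5 × 1.0394 = 5.197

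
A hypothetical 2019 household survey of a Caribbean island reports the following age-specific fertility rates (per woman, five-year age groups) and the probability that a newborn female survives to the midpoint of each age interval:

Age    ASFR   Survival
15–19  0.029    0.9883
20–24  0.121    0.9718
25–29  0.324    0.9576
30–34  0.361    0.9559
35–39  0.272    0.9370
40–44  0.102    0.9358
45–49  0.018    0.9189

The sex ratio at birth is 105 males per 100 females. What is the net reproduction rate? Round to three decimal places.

2.850

Proportion female at birth = 100 / (100 + 105) = 0.48780.
Per-age-group product (5 × ASFR × survival probability):
  15–19: 5 × 0.029 × 0.9883 = 0.14330
  20–24: 5 × 0.121 × 0.9718 = 0.58794
  25–29: 5 × 0.324 × 0.9576 = 1.55131
  30–34: 5 × 0.361 × 0.9559 = 1.72540
  35–39: 5 × 0.272 × 0.9370 = 1.27432
  40–44: 5 × 0.102 × 0.9358 = 0.47726
  45–49: 5 × 0.018 × 0.9189 = 0.08270
Sum = 5.84223
NRR = 0.48780 × 5.84223 = 2.84984
With NRR above 1 the population is above replacement fertility.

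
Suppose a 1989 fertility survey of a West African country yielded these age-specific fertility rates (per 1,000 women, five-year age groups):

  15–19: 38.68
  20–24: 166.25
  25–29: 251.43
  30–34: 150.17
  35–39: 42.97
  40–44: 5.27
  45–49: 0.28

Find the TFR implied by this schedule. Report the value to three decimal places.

3.275

Sum of ASFRs = 38.68 + 166.25 + 251.43 + 150.17 + 42.97 + 5.27 + 0.28 = 655.05
TFR = 5 × 655.05 / 1000 = 3.27525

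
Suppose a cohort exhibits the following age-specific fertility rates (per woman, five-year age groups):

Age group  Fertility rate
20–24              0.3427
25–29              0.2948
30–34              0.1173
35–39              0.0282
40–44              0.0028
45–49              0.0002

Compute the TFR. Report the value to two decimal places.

Sum of ASFRs = 0.3427 + 0.2948 + 0.1173 + 0.0282 + 0.0028 + 0.0002 = 0.7860
TFR = 5 × 0.7860 = 3.93

3.93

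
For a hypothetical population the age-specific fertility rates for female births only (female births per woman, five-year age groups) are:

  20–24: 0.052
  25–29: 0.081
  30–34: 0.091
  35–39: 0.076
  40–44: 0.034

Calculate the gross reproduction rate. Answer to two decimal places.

Sum of female ASFRs = 0.052 + 0.081 + 0.091 + 0.076 + 0.034 = 0.334
GRR = 5 × 0.334 = 1.67

1.67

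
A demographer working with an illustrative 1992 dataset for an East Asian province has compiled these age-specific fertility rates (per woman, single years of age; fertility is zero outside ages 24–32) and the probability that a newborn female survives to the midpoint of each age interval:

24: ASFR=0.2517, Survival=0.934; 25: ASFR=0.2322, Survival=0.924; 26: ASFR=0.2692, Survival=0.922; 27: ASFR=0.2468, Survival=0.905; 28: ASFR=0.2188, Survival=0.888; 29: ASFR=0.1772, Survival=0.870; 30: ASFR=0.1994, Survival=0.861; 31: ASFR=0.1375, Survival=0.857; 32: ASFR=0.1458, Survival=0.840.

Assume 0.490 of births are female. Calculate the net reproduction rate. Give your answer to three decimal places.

0.824

Proportion female at birth = 0.490.
Survival-weighted fertility by age (1·fₓ·Sₓ):
  24: 1 × 0.2517 × 0.934 = 0.23509
  25: 1 × 0.2322 × 0.924 = 0.21455
  26: 1 × 0.2692 × 0.922 = 0.24820
  27: 1 × 0.2468 × 0.905 = 0.22335
  28: 1 × 0.2188 × 0.888 = 0.19429
  29: 1 × 0.1772 × 0.870 = 0.15416
  30: 1 × 0.1994 × 0.861 = 0.17168
  31: 1 × 0.1375 × 0.857 = 0.11784
  32: 1 × 0.1458 × 0.840 = 0.12247
Sum = 1.68163
NRR = 0.490 × 1.68163 = 0.82400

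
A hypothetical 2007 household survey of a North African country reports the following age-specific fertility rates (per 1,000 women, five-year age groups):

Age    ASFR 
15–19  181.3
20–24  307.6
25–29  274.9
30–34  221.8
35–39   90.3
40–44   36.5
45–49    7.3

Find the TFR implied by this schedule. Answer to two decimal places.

5.60

Sum of ASFRs = 181.3 + 307.6 + 274.9 + 221.8 + 90.3 + 36.5 + 7.3 = 1119.7
TFR = 5 × 1119.7 / 1000 = 5.5985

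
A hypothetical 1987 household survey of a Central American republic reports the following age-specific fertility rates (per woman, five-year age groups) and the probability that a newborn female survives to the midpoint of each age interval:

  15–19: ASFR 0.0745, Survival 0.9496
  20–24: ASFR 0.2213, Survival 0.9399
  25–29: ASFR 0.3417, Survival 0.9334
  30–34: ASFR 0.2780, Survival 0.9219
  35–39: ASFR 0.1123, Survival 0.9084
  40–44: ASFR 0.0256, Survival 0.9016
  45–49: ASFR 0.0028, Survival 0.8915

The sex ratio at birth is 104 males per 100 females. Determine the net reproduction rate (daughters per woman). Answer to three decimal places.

Proportion female at birth = 100 / (100 + 104) = 0.49020.
Survival-weighted fertility by age (5·fₓ·Sₓ):
  15–19: 5 × 0.0745 × 0.9496 = 0.35373
  20–24: 5 × 0.2213 × 0.9399 = 1.04000
  25–29: 5 × 0.3417 × 0.9334 = 1.59471
  30–34: 5 × 0.2780 × 0.9219 = 1.28144
  35–39: 5 × 0.1123 × 0.9084 = 0.51007
  40–44: 5 × 0.0256 × 0.9016 = 0.11540
  45–49: 5 × 0.0028 × 0.8915 = 0.01248
Sum = 4.90783
NRR = 0.49020 × 4.90783 = 2.40582
NRR > 1, so each generation more than replaces itself.

2.406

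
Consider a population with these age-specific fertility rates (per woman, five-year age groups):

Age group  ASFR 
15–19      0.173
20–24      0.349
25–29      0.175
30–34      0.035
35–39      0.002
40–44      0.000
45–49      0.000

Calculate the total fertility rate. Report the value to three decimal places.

Sum of ASFRs = 0.173 + 0.349 + 0.175 + 0.035 + 0.002 + 0.000 + 0.000 = 0.734
TFR = 5 × 0.734 = 3.67

3.670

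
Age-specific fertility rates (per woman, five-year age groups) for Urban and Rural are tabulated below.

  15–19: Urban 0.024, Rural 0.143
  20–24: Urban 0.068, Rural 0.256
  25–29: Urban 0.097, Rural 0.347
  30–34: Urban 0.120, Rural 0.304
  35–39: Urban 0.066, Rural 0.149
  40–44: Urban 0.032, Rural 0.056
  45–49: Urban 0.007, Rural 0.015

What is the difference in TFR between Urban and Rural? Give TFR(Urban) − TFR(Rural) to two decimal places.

Urban:
  Sum of ASFRs = 0.024 + 0.068 + 0.097 + 0.120 + 0.066 + 0.032 + 0.007 = 0.414
  TFR = 5 × 0.414 = 2.07
Rural:
  Sum of ASFRs = 0.143 + 0.256 + 0.347 + 0.304 + 0.149 + 0.056 + 0.015 = 1.270
  TFR = 5 × 1.270 = 6.35
Difference = 2.07 − 6.35 = -4.28

-4.28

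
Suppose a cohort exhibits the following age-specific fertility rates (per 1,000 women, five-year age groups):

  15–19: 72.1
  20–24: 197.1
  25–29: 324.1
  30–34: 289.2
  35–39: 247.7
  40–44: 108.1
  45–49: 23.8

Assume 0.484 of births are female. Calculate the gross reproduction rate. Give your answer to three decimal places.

3.054

Proportion female at birth = 0.484.
Sum of ASFRs = 72.1 + 197.1 + 324.1 + 289.2 + 247.7 + 108.1 + 23.8 = 1262.1
TFR = 5 × 1262.1 / 1000 = 6.3105
GRR = 0.484 × 6.3105 = 3.05428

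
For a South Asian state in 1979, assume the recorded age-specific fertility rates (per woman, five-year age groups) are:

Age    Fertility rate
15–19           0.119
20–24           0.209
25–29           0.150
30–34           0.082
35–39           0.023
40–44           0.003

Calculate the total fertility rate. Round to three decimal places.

2.930

Sum of ASFRs = 0.119 + 0.209 + 0.150 + 0.082 + 0.023 + 0.003 = 0.586
TFR = 5 × 0.586 = 2.93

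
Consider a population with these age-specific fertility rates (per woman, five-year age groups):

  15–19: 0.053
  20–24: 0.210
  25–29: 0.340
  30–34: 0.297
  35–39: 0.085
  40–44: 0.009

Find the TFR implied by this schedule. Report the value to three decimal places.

Sum of ASFRs = 0.053 + 0.210 + 0.340 + 0.297 + 0.085 + 0.009 = 0.994
TFR = 5 × 0.994 = 4.97

4.970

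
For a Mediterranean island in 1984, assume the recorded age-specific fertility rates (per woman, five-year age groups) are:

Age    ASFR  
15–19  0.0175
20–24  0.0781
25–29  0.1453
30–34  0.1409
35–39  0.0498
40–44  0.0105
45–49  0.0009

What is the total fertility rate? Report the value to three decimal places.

Sum of ASFRs = 0.0175 + 0.0781 + 0.1453 + 0.1409 + 0.0498 + 0.0105 + 0.0009 = 0.4430
TFR = 5 × 0.4430 = 2.215

2.215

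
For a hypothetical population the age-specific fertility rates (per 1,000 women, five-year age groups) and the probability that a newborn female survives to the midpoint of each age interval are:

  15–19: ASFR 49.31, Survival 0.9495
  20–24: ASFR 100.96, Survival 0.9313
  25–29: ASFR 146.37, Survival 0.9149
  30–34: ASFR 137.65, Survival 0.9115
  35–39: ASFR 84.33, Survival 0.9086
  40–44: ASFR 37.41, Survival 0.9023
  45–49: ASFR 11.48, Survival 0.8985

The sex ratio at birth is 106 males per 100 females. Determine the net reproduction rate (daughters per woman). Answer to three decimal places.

Proportion female at birth = 100 / (100 + 106) = 0.48544.
Survival-weighted fertility by age (5·fₓ·Sₓ):
  15–19: 5 × 49.31/1000 × 0.9495 = 0.23410
  20–24: 5 × 100.96/1000 × 0.9313 = 0.47012
  25–29: 5 × 146.37/1000 × 0.9149 = 0.66957
  30–34: 5 × 137.65/1000 × 0.9115 = 0.62734
  35–39: 5 × 84.33/1000 × 0.9086 = 0.38311
  40–44: 5 × 37.41/1000 × 0.9023 = 0.16878
  45–49: 5 × 11.48/1000 × 0.8985 = 0.05157
Sum = 2.60459
NRR = 0.48544 × 2.60459 = 1.26437

1.264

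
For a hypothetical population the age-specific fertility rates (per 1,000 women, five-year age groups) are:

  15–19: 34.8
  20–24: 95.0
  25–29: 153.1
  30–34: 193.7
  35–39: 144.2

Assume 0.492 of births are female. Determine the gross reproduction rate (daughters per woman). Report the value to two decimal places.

1.53

Proportion female at birth = 0.492.
Sum of ASFRs = 34.8 + 95.0 + 153.1 + 193.7 + 144.2 = 620.8
TFR = 5 × 620.8 / 1000 = 3.104
GRR = 0.492 × 3.104 = 1.52717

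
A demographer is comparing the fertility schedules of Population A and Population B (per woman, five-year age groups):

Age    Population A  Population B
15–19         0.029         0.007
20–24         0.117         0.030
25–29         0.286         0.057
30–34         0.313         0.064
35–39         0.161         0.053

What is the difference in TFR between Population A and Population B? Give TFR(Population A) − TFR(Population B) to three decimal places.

Population A:
  Sum of ASFRs = 0.029 + 0.117 + 0.286 + 0.313 + 0.161 = 0.906
  TFR = 5 × 0.906 = 4.53
Population B:
  Sum of ASFRs = 0.007 + 0.030 + 0.057 + 0.064 + 0.053 = 0.211
  TFR = 5 × 0.211 = 1.055
Difference = 4.53 − 1.055 = 3.475

3.475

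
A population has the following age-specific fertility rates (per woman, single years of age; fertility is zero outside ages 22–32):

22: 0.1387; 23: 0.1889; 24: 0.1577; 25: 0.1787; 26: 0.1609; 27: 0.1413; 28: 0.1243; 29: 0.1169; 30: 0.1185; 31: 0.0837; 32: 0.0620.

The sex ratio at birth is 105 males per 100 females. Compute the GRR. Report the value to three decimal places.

0.718

Proportion female at birth = 100 / (100 + 105) = 0.48780.
Sum of ASFRs = 0.1387 + 0.1889 + 0.1577 + 0.1787 + 0.1609 + 0.1413 + 0.1243 + 0.1169 + 0.1185 + 0.0837 + 0.0620 = 1.4716
TFR = 1.4716
GRR = 0.48780 × 1.4716 = 0.71785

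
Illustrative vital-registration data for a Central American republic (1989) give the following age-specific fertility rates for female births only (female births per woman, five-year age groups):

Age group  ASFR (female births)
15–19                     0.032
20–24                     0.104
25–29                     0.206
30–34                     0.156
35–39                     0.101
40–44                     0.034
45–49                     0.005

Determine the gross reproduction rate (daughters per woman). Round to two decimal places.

3.19

Sum of female ASFRs = 0.032 + 0.104 + 0.206 + 0.156 + 0.101 + 0.034 + 0.005 = 0.638
GRR = 5 × 0.638 = 3.19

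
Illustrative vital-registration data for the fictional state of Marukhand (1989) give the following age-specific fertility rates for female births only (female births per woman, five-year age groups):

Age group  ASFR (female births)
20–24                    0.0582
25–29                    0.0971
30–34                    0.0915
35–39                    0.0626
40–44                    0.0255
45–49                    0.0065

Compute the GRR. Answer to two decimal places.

Sum of female ASFRs = 0.0582 + 0.0971 + 0.0915 + 0.0626 + 0.0255 + 0.0065 = 0.3414
GRR = 5 × 0.3414 = 1.707

1.71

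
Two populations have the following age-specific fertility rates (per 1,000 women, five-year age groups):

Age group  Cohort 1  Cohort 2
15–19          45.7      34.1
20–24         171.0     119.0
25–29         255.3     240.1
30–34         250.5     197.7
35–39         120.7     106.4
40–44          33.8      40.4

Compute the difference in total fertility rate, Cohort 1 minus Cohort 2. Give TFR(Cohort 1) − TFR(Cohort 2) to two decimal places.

Cohort 1:
  Sum of ASFRs = 45.7 + 171.0 + 255.3 + 250.5 + 120.7 + 33.8 = 877.0
  TFR = 5 × 877.0 / 1000 = 4.385
Cohort 2:
  Sum of ASFRs = 34.1 + 119.0 + 240.1 + 197.7 + 106.4 + 40.4 = 737.7
  TFR = 5 × 737.7 / 1000 = 3.6885
Difference = 4.385 − 3.6885 = 0.6965

0.70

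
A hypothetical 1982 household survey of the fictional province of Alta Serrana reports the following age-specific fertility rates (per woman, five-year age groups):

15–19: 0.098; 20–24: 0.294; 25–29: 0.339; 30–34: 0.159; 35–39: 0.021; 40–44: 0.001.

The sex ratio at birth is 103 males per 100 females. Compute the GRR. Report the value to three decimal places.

2.246

Proportion female at birth = 100 / (100 + 103) = 0.49261.
Sum of ASFRs = 0.098 + 0.294 + 0.339 + 0.159 + 0.021 + 0.001 = 0.912
TFR = 5 × 0.912 = 4.56
GRR = 0.49261 × 4.56 = 2.24630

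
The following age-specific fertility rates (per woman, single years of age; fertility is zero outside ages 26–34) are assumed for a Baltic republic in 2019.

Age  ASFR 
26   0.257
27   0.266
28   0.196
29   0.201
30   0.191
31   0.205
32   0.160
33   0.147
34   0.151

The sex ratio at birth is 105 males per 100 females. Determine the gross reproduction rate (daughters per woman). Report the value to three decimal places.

Proportion female at birth = 100 / (100 + 105) = 0.48780.
Sum of ASFRs = 0.257 + 0.266 + 0.196 + 0.201 + 0.191 + 0.205 + 0.160 + 0.147 + 0.151 = 1.774
TFR = 1.774
GRR = 0.48780 × 1.774 = 0.86536

0.865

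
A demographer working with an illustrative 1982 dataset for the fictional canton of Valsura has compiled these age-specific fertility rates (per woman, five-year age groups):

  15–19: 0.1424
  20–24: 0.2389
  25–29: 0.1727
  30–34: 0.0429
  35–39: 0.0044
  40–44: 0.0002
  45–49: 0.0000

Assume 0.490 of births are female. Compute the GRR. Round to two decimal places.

1.47

Proportion female at birth = 0.490.
Sum of ASFRs = 0.1424 + 0.2389 + 0.1727 + 0.0429 + 0.0044 + 0.0002 + 0.0000 = 0.6015
TFR = 5 × 0.6015 = 3.0075
GRR = 0.490 × 3.0075 = 1.47368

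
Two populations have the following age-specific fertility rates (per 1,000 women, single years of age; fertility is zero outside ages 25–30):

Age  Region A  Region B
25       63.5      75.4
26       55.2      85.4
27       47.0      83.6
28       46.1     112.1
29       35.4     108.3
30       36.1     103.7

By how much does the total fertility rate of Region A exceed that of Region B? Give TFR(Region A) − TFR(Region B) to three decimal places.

-0.285

Region A:
  Sum of ASFRs = 63.5 + 55.2 + 47.0 + 46.1 + 35.4 + 36.1 = 283.3
  TFR = 283.3 / 1000 = 0.2833
Region B:
  Sum of ASFRs = 75.4 + 85.4 + 83.6 + 112.1 + 108.3 + 103.7 = 568.5
  TFR = 568.5 / 1000 = 0.5685
Difference = 0.2833 − 0.5685 = -0.2852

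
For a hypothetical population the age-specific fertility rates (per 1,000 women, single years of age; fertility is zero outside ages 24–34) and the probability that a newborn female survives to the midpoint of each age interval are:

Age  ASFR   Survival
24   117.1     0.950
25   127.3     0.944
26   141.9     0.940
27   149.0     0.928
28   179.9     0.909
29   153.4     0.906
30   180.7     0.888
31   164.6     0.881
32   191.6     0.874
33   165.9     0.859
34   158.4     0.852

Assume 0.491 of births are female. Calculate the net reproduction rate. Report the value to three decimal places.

Proportion female at birth = 0.491.
Per-age-group product (1 × ASFR × survival probability):
  24: 1 × 117.1/1000 × 0.950 = 0.11125
  25: 1 × 127.3/1000 × 0.944 = 0.12017
  26: 1 × 141.9/1000 × 0.940 = 0.13339
  27: 1 × 149.0/1000 × 0.928 = 0.13827
  28: 1 × 179.9/1000 × 0.909 = 0.16353
  29: 1 × 153.4/1000 × 0.906 = 0.13898
  30: 1 × 180.7/1000 × 0.888 = 0.16046
  31: 1 × 164.6/1000 × 0.881 = 0.14501
  32: 1 × 191.6/1000 × 0.874 = 0.16746
  33: 1 × 165.9/1000 × 0.859 = 0.14251
  34: 1 × 158.4/1000 × 0.852 = 0.13496
Sum = 1.55599
NRR = 0.491 × 1.55599 = 0.76399

0.764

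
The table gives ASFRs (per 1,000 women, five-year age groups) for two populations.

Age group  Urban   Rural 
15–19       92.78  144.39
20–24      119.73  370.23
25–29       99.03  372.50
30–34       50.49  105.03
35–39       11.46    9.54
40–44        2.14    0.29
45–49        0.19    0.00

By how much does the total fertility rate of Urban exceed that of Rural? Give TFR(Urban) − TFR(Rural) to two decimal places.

-3.13

Urban:
  Sum of ASFRs = 92.78 + 119.73 + 99.03 + 50.49 + 11.46 + 2.14 + 0.19 = 375.82
  TFR = 5 × 375.82 / 1000 = 1.8791
Rural:
  Sum of ASFRs = 144.39 + 370.23 + 372.50 + 105.03 + 9.54 + 0.29 + 0.00 = 1001.98
  TFR = 5 × 1001.98 / 1000 = 5.0099
Difference = 1.8791 − 5.0099 = -3.1308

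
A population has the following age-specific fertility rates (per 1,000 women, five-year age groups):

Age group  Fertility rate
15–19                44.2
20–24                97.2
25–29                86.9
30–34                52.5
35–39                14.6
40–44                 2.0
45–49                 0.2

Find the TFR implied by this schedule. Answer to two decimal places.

Sum of ASFRs = 44.2 + 97.2 + 86.9 + 52.5 + 14.6 + 2.0 + 0.2 = 297.6
TFR = 5 × 297.6 / 1000 = 1.488

1.49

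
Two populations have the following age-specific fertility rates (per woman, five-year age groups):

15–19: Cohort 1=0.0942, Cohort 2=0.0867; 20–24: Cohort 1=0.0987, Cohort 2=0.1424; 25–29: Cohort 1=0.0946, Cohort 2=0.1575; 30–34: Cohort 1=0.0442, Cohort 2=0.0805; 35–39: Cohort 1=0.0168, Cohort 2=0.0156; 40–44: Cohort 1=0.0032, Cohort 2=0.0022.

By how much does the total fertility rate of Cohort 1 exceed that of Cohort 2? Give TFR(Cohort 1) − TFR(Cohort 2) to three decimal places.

-0.666

Cohort 1:
  Sum of ASFRs = 0.0942 + 0.0987 + 0.0946 + 0.0442 + 0.0168 + 0.0032 = 0.3517
  TFR = 5 × 0.3517 = 1.7585
Cohort 2:
  Sum of ASFRs = 0.0867 + 0.1424 + 0.1575 + 0.0805 + 0.0156 + 0.0022 = 0.4849
  TFR = 5 × 0.4849 = 2.4245
Difference = 1.7585 − 2.4245 = -0.666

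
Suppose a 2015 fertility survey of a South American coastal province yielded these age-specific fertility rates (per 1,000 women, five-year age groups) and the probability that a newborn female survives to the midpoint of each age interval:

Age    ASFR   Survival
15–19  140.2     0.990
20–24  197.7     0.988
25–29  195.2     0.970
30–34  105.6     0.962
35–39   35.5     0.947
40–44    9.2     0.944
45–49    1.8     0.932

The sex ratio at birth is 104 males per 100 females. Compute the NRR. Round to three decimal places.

1.640

Proportion female at birth = 100 / (100 + 104) = 0.49020.
Survival-weighted fertility by age (5·fₓ·Sₓ):
  15–19: 5 × 140.2/1000 × 0.990 = 0.69399
  20–24: 5 × 197.7/1000 × 0.988 = 0.97664
  25–29: 5 × 195.2/1000 × 0.970 = 0.94672
  30–34: 5 × 105.6/1000 × 0.962 = 0.50794
  35–39: 5 × 35.5/1000 × 0.947 = 0.16809
  40–44: 5 × 9.2/1000 × 0.944 = 0.04342
  45–49: 5 × 1.8/1000 × 0.932 = 0.00839
Sum = 3.34519
NRR = 0.49020 × 3.34519 = 1.63981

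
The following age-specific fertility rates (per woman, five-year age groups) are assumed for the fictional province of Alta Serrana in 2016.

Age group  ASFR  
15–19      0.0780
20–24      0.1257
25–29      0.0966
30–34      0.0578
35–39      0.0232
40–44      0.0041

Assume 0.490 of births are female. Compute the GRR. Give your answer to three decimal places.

0.944

Proportion female at birth = 0.490.
Sum of ASFRs = 0.0780 + 0.1257 + 0.0966 + 0.0578 + 0.0232 + 0.0041 = 0.3854
TFR = 5 × 0.3854 = 1.927
GRR = 0.490 × 1.927 = 0.94423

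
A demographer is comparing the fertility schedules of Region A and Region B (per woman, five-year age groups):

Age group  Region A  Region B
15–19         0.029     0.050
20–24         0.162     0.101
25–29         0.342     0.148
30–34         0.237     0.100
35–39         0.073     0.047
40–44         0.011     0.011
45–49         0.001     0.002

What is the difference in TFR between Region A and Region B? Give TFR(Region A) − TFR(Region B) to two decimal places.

Region A:
  Sum of ASFRs = 0.029 + 0.162 + 0.342 + 0.237 + 0.073 + 0.011 + 0.001 = 0.855
  TFR = 5 × 0.855 = 4.275
Region B:
  Sum of ASFRs = 0.050 + 0.101 + 0.148 + 0.100 + 0.047 + 0.011 + 0.002 = 0.459
  TFR = 5 × 0.459 = 2.295
Difference = 4.275 − 2.295 = 1.98

1.98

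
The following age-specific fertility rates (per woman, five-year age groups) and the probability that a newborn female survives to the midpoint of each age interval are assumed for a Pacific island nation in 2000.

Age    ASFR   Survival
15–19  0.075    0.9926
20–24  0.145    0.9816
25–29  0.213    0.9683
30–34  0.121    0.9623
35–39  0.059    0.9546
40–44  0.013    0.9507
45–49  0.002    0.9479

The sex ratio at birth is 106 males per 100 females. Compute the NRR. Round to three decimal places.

Proportion female at birth = 100 / (100 + 106) = 0.48544.
Weighting each age-specific rate by interval width and survival:
  15–19: 5 × 0.075 × 0.9926 = 0.37223
  20–24: 5 × 0.145 × 0.9816 = 0.71166
  25–29: 5 × 0.213 × 0.9683 = 1.03124
  30–34: 5 × 0.121 × 0.9623 = 0.58219
  35–39: 5 × 0.059 × 0.9546 = 0.28161
  40–44: 5 × 0.013 × 0.9507 = 0.06180
  45–49: 5 × 0.002 × 0.9479 = 0.00948
Sum = 3.05021
NRR = 0.48544 × 3.05021 = 1.48069

1.481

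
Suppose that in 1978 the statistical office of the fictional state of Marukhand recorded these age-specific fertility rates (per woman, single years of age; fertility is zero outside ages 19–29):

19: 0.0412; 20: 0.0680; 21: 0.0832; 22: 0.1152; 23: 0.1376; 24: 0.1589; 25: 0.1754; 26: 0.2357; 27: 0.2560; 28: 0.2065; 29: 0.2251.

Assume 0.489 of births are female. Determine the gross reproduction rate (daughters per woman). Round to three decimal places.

Proportion female at birth = 0.489.
Sum of ASFRs = 0.0412 + 0.0680 + 0.0832 + 0.1152 + 0.1376 + 0.1589 + 0.1754 + 0.2357 + 0.2560 + 0.2065 + 0.2251 = 1.7028
TFR = 1.7028
GRR = 0.489 × 1.7028 = 0.83267

0.833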